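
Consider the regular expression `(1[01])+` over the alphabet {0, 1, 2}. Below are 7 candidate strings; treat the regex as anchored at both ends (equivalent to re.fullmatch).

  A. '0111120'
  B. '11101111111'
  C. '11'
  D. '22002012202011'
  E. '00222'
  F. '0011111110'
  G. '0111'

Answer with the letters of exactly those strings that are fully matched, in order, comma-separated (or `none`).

C

A → no match — must start with '1'
B → no match
C → match
D → no match — must start with '1'
E → no match — must start with '1'
F → no match — must start with '1'
G → no match — must start with '1'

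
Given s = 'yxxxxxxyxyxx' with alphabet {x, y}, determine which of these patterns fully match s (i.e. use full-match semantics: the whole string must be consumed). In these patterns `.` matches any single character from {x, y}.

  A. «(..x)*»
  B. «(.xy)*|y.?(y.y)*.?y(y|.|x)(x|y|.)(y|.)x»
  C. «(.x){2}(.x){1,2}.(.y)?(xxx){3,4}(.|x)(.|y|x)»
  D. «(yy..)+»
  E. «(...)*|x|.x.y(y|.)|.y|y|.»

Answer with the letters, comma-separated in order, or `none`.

A → match
B → no match
C → no match
D → no match — must start with 'yy'
E → match

A, E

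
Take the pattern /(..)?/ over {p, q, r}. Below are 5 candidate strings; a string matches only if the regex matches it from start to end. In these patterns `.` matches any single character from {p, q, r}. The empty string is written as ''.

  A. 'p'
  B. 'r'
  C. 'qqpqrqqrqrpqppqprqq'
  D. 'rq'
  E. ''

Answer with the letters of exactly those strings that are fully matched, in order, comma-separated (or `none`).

A → no match
B → no match
C → no match
D → match
E → match

D, E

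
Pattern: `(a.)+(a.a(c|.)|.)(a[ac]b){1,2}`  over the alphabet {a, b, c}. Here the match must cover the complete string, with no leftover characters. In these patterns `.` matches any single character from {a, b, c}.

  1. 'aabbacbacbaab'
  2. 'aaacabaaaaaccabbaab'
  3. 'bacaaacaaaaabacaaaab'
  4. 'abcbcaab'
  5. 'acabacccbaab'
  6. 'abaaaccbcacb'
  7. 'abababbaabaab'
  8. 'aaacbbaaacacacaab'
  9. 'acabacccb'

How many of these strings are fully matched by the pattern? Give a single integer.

1

1 → no match
2 → no match
3 → no match — must start with 'a'
4. 'abcbcaab' → no match
5. 'acabacccbaab' → no match
6. 'abaaaccbcacb' → no match
7 → match
8 → no match
9. 'acabacccb' → no match
Total matched: 1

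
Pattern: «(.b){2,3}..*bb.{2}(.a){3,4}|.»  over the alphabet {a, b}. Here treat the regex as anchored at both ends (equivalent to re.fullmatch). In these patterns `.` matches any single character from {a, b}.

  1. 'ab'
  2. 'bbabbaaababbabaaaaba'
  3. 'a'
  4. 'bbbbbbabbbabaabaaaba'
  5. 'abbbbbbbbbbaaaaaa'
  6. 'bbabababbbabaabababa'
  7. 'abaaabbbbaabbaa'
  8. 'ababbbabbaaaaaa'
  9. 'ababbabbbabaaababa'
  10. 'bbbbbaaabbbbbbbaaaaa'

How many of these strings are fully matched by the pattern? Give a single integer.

7

1 → no match
2 → match
3 → match
4 → match
5 → match
6 → match
7 → no match
8 → no match
9 → match
10 → match
Total matched: 7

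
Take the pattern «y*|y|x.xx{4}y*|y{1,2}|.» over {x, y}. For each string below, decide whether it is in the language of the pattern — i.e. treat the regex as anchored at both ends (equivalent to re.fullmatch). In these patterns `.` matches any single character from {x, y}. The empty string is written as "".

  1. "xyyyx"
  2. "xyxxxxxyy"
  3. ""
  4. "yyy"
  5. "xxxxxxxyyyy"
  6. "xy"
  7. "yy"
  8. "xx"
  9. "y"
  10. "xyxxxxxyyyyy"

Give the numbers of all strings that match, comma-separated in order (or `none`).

1. "xyyyx" → no match
2. "xyxxxxxyy" → match
3. "" → match
4. "yyy" → match
5. "xxxxxxxyyyy" → match
6. "xy" → no match
7. "yy" → match
8. "xx" → no match
9. "y" → match
10. "xyxxxxxyyyyy" → match

2, 3, 4, 5, 7, 9, 10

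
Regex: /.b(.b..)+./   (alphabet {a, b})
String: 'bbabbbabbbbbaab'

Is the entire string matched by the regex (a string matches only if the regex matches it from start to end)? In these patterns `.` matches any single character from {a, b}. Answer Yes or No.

Yes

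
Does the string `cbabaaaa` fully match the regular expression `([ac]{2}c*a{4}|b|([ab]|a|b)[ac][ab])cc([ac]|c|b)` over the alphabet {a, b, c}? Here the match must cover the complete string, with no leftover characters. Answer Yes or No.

No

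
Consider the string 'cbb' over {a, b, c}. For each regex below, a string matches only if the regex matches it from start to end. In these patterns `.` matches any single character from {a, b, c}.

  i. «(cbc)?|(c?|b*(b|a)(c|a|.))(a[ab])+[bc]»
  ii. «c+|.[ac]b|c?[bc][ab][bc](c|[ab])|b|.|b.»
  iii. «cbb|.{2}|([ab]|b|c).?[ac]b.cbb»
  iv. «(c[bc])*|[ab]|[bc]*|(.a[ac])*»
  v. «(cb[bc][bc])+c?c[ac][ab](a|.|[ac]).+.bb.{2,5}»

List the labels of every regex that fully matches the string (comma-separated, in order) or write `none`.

iii, iv

i → no match
ii → no match
iii → match
iv → match
v → no match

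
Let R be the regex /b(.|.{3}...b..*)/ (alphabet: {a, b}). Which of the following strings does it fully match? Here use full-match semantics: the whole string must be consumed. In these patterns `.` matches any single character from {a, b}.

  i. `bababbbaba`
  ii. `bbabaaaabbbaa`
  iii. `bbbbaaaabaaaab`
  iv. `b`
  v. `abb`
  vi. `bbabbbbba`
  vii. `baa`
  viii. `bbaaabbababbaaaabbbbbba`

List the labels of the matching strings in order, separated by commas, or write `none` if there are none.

i → no match
ii → no match
iii → no match
iv → no match
v → no match — must start with `b`
vi → match
vii → no match
viii → no match

vi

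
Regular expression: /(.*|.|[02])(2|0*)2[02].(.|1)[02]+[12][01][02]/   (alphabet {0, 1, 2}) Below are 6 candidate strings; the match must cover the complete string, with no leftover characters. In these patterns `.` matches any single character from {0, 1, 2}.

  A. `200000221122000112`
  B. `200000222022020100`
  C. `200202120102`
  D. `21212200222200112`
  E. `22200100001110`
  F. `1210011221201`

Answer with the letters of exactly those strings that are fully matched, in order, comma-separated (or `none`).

A → match
B → match
C → match
D → match
E → no match
F → no match

A, B, C, D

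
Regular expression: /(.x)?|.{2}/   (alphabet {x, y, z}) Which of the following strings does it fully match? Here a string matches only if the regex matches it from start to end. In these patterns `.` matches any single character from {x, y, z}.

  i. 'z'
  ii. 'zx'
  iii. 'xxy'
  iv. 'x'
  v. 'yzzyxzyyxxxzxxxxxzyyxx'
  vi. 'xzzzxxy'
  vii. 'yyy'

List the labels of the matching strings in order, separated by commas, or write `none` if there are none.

ii

i. 'z' → no match
ii. 'zx' → match
iii. 'xxy' → no match
iv. 'x' → no match
v → no match
vi. 'xzzzxxy' → no match
vii. 'yyy' → no match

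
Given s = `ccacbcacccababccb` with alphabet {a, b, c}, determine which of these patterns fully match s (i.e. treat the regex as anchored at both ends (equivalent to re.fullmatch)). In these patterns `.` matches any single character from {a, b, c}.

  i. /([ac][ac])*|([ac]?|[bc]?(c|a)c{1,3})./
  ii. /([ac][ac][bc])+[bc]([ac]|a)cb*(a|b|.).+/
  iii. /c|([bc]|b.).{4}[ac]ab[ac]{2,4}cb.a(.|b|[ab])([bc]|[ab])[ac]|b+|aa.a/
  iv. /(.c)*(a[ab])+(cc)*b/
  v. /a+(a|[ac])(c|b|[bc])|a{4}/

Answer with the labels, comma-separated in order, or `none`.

iv

i → no match
ii → no match
iii → no match
iv → match
v → no match — must start with `a`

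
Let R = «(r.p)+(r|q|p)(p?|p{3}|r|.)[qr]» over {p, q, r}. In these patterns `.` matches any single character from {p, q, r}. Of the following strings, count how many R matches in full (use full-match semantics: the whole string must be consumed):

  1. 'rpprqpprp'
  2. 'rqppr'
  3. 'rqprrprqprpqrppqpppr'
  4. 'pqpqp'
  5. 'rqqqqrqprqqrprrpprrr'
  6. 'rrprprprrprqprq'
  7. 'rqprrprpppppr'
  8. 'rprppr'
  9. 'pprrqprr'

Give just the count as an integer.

1 → no match
2 → match
3 → no match
4 → no match — must start with 'r'
5 → no match
6 → no match
7 → no match
8 → no match
9 → no match — must start with 'r'
Total matched: 1

1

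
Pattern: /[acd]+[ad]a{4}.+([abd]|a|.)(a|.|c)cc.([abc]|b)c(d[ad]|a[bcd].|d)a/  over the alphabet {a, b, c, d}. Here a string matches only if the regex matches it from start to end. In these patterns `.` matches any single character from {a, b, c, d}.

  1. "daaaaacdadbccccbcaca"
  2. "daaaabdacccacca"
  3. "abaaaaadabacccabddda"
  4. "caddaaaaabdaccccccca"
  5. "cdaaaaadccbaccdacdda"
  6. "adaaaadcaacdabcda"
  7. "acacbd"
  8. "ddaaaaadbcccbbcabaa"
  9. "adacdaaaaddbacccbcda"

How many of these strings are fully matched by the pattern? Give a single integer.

3

1 → no match
2 → no match
3 → no match
4 → no match
5 → match
6 → no match
7. "acacbd" → no match — must end with "a"
8 → match
9 → match
Total matched: 3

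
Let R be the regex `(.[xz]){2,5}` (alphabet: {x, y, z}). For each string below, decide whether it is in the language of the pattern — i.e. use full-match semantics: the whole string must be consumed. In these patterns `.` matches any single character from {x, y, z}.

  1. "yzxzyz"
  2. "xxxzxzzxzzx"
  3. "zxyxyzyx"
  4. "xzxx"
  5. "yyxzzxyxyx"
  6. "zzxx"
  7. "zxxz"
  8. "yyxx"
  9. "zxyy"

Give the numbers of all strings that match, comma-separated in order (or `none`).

1 → match
2 → no match
3 → match
4 → match
5 → no match
6 → match
7 → match
8 → no match
9 → no match

1, 3, 4, 6, 7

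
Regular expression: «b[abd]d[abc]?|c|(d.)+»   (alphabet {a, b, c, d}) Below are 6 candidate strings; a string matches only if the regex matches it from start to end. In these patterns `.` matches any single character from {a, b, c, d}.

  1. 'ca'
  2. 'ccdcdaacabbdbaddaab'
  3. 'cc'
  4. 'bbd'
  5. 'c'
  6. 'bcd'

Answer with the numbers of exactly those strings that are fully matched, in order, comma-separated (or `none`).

1 → no match
2 → no match
3 → no match
4 → match
5 → match
6 → no match

4, 5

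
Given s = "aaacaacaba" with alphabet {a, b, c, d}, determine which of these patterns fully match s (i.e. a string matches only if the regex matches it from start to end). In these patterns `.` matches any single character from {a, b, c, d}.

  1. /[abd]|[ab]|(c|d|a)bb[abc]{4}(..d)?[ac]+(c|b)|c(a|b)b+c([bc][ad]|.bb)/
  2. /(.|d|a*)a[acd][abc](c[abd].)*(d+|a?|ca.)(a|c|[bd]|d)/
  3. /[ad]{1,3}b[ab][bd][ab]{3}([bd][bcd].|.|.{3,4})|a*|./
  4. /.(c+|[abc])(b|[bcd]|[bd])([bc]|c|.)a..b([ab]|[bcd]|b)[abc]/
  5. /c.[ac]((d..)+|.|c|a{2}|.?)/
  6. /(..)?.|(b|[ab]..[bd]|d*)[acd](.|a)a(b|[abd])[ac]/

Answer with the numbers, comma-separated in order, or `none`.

2

1 → no match
2 → match
3 → no match
4 → no match
5 → no match — must start with "c"
6 → no match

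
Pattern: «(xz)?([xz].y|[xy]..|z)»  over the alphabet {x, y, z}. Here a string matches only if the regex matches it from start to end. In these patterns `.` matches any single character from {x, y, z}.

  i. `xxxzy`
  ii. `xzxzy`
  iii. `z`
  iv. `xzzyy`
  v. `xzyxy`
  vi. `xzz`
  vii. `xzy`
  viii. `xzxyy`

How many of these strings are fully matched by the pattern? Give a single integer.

i → no match
ii → match
iii → match
iv → match
v → match
vi → match
vii → match
viii → match
Total matched: 7

7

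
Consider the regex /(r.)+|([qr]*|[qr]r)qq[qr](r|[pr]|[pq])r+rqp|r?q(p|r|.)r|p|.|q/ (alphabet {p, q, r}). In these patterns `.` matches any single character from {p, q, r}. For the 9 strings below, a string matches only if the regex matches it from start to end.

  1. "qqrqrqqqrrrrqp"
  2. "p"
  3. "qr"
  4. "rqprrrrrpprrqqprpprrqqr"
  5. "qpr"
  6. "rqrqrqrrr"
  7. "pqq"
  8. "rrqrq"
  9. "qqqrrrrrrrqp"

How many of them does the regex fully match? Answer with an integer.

1 → match
2. "p" → match
3. "qr" → no match
4 → no match
5. "qpr" → match
6. "rqrqrqrrr" → no match
7. "pqq" → no match
8. "rrqrq" → no match
9. "qqqrrrrrrrqp" → match
Total matched: 4

4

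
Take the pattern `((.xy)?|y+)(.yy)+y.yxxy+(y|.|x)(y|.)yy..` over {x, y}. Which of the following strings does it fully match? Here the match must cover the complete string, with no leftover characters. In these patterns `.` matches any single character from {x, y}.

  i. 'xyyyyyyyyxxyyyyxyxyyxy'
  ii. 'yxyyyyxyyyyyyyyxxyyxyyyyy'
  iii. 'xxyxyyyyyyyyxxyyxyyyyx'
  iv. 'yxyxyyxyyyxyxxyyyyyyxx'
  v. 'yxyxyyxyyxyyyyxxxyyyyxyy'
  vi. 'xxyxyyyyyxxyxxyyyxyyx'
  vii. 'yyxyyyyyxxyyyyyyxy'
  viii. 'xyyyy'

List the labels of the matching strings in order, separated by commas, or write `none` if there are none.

i → no match
ii → match
iii → match
iv → match
v → no match
vi → no match
vii → match
viii → no match

ii, iii, iv, vii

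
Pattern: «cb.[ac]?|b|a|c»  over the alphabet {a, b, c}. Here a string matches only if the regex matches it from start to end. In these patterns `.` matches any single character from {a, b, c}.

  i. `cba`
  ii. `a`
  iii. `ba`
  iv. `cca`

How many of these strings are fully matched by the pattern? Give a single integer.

2

i → match
ii → match
iii → no match
iv → no match
Total matched: 2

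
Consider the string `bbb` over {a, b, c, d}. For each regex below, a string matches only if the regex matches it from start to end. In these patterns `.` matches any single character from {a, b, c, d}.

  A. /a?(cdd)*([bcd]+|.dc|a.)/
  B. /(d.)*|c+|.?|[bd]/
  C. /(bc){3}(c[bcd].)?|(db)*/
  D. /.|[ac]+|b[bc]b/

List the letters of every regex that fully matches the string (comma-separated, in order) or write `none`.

A → match
B → no match
C → no match
D → match

A, D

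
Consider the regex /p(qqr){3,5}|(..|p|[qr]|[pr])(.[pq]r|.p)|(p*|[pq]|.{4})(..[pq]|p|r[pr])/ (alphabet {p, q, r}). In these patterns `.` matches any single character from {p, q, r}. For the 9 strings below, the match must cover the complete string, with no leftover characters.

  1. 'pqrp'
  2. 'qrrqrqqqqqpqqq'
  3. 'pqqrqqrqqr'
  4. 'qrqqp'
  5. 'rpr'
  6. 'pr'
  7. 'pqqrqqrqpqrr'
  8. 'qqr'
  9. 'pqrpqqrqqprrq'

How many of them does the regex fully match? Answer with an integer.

3

1. 'pqrp' → match
2 → no match
3. 'pqqrqqrqqr' → match
4. 'qrqqp' → match
5. 'rpr' → no match
6. 'pr' → no match
7. 'pqqrqqrqpqrr' → no match
8. 'qqr' → no match
9 → no match
Total matched: 3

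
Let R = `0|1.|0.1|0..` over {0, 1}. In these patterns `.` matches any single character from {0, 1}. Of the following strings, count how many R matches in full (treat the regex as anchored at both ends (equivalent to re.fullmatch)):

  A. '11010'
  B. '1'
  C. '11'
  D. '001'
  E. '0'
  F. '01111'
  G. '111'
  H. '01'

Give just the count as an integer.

A → no match
B → no match
C → match
D → match
E → match
F → no match
G → no match
H → no match
Total matched: 3

3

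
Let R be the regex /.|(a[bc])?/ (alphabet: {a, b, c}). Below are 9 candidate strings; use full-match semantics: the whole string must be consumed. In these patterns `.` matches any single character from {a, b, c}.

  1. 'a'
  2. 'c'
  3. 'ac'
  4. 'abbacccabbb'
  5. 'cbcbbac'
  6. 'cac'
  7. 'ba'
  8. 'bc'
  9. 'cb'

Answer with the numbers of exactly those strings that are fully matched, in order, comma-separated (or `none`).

1, 2, 3

1. 'a' → match
2. 'c' → match
3. 'ac' → match
4. 'abbacccabbb' → no match
5. 'cbcbbac' → no match
6. 'cac' → no match
7. 'ba' → no match
8. 'bc' → no match
9. 'cb' → no match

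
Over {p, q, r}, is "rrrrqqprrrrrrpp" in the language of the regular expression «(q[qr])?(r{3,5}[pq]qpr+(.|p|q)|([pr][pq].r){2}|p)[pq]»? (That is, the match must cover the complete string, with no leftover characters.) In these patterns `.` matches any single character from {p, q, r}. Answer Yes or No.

Yes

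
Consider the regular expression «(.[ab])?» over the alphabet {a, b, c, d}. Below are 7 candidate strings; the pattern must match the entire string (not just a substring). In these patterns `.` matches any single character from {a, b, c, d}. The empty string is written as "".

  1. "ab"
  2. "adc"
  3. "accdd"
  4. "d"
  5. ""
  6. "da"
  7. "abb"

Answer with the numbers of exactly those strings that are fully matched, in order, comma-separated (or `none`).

1 → match
2 → no match
3 → no match
4 → no match
5 → match
6 → match
7 → no match

1, 5, 6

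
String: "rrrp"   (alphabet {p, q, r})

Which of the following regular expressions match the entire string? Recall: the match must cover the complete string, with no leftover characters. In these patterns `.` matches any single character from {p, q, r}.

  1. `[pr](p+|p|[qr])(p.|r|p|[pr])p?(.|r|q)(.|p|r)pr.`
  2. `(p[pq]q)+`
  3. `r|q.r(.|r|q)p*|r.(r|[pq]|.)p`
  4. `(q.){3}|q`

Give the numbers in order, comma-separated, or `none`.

3

1 → no match
2 → no match — must start with "p"
3 → match
4 → no match — must start with "q"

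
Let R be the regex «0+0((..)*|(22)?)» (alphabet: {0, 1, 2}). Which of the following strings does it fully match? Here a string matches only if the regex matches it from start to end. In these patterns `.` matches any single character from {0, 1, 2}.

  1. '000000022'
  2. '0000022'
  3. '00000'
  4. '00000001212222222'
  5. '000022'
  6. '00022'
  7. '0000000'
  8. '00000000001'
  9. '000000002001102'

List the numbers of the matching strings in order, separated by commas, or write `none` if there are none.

1. '000000022' → match
2. '0000022' → match
3. '00000' → match
4 → match
5. '000022' → match
6. '00022' → match
7. '0000000' → match
8. '00000000001' → match
9 → match

1, 2, 3, 4, 5, 6, 7, 8, 9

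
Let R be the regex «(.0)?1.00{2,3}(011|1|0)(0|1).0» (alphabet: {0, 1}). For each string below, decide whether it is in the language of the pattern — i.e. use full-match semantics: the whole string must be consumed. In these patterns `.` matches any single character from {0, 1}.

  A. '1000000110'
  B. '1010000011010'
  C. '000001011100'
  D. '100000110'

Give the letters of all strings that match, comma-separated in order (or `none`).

A, B, D

A → match
B → match
C → no match
D → match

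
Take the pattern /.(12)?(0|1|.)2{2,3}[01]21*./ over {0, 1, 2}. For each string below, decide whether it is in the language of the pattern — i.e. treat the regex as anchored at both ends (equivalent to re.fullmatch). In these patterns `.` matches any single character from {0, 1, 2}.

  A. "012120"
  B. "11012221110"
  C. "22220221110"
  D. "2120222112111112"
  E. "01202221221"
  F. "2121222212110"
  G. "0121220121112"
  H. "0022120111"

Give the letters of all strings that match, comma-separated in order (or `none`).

none

A → no match
B → no match
C → no match
D → no match
E → no match
F → no match
G → no match
H → no match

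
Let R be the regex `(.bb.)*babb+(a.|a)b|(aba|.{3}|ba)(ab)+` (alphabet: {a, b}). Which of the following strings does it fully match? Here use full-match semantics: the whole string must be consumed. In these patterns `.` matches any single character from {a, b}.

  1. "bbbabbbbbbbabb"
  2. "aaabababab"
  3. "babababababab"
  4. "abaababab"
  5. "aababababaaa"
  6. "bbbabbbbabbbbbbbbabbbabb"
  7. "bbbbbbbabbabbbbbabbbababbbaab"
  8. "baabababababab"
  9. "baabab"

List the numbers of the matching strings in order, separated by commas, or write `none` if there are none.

3, 4, 6, 8, 9

1 → no match
2 → no match
3 → match
4 → match
5 → no match
6 → match
7 → no match
8 → match
9 → match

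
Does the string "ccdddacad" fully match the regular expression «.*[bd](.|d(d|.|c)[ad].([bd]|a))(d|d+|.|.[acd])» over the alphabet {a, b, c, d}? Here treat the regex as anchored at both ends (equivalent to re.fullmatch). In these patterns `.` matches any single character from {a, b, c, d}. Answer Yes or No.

Yes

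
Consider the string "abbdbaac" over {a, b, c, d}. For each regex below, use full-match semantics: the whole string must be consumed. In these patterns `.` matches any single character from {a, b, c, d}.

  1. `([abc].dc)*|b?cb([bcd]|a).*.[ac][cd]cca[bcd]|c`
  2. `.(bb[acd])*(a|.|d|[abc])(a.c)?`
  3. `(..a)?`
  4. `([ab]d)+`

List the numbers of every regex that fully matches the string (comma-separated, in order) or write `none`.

2

1 → no match
2 → match
3 → no match
4 → no match — must end with "d"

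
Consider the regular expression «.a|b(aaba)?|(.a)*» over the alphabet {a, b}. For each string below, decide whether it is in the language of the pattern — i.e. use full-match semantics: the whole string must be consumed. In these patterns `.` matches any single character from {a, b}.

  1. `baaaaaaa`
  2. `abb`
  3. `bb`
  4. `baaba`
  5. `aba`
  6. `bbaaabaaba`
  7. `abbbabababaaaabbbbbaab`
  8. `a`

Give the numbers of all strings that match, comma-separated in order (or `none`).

1 → match
2 → no match
3 → no match
4 → match
5 → no match
6 → no match
7 → no match
8 → no match

1, 4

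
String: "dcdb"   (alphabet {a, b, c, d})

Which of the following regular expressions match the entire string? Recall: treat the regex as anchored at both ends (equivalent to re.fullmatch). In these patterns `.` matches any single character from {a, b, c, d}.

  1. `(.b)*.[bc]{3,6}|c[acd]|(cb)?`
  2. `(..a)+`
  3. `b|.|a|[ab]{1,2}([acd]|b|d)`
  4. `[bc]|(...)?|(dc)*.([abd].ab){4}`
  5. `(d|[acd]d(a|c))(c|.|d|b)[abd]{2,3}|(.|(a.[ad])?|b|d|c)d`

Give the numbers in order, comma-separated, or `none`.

5

1 → no match
2 → no match — must end with "a"
3 → no match
4 → no match
5 → match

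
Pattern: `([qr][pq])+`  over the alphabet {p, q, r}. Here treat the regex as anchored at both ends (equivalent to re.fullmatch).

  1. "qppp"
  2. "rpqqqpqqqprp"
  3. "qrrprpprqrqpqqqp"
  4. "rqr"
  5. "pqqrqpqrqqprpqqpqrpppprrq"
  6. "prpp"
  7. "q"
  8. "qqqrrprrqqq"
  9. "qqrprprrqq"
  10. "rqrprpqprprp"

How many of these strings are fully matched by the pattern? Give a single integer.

1 → no match
2 → match
3 → no match
4 → no match
5 → no match
6 → no match
7 → no match
8 → no match
9 → no match
10 → match
Total matched: 2

2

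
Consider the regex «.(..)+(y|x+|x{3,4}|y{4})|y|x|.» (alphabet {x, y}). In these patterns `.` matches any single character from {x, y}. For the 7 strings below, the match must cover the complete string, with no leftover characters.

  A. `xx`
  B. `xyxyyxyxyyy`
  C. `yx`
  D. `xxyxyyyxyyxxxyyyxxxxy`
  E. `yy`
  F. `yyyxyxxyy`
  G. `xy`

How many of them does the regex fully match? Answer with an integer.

A → no match
B → no match
C → no match
D → no match
E → no match
F → no match
G → no match
Total matched: 0

0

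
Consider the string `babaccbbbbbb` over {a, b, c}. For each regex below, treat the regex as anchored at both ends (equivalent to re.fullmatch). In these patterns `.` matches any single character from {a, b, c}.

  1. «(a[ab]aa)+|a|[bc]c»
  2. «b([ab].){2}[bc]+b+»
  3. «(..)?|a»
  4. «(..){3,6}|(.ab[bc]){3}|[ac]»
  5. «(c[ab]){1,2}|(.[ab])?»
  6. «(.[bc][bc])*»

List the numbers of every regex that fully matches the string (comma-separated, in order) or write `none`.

2, 4

1 → no match
2 → match
3 → no match
4 → match
5 → no match
6 → no match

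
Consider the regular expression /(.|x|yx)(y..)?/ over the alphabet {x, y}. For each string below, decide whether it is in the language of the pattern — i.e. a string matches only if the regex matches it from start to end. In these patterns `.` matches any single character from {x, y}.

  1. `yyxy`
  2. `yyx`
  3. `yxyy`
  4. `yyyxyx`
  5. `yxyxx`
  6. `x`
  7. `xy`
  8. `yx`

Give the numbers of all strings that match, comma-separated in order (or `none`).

1, 5, 6, 8

1 → match
2 → no match
3 → no match
4 → no match
5 → match
6 → match
7 → no match
8 → match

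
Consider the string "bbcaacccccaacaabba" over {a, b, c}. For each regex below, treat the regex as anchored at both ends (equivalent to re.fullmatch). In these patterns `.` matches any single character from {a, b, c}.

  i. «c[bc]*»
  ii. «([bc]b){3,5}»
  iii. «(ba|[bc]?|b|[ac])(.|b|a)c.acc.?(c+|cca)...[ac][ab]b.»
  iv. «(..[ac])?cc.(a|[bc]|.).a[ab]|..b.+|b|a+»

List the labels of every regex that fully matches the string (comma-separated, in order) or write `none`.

iii

i → no match — must start with "c"
ii → no match — must end with "b"
iii → match
iv → no match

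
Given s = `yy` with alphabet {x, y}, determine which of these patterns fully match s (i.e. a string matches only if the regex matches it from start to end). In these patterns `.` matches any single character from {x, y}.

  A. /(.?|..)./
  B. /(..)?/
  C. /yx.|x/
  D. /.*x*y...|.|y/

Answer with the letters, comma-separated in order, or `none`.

A, B

A → match
B → match
C → no match
D → no match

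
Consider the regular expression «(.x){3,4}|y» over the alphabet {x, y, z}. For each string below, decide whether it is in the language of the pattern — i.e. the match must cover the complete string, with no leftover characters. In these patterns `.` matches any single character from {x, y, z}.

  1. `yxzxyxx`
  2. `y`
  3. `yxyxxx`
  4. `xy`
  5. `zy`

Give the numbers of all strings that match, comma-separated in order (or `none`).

1 → no match
2 → match
3 → match
4 → no match
5 → no match

2, 3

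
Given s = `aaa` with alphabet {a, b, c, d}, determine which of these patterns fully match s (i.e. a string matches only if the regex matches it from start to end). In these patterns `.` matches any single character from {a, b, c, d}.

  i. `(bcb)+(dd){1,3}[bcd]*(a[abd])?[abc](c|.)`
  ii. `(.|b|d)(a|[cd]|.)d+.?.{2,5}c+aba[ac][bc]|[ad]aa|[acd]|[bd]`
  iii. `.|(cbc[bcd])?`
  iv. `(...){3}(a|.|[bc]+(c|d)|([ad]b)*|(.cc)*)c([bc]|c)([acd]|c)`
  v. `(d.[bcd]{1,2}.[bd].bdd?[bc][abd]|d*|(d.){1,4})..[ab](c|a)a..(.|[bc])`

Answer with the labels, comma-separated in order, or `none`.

i → no match — must start with `bcb`
ii → match
iii → no match
iv → no match
v → no match

ii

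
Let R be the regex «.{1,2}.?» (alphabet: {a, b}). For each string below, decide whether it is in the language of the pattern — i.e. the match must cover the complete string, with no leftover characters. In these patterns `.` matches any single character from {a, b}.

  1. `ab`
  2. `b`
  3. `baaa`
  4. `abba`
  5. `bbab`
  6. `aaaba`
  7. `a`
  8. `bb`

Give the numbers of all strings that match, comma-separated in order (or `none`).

1, 2, 7, 8

1 → match
2 → match
3 → no match
4 → no match
5 → no match
6 → no match
7 → match
8 → match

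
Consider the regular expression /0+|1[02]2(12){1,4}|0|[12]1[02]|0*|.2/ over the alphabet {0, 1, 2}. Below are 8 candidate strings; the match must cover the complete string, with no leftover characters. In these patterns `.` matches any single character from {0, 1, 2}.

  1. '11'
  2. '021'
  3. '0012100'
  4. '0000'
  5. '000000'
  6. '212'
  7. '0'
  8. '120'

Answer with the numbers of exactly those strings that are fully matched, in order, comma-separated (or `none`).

4, 5, 6, 7

1 → no match
2 → no match
3 → no match
4 → match
5 → match
6 → match
7 → match
8 → no match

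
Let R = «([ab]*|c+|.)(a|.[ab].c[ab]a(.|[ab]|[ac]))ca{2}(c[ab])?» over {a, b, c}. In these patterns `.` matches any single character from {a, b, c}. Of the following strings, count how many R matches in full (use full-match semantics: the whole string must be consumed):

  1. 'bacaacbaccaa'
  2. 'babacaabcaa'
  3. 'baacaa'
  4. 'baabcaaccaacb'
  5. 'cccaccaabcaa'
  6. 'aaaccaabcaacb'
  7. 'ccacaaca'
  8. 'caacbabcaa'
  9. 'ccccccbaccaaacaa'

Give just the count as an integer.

1. 'bacaacbaccaa' → match
2. 'babacaabcaa' → match
3. 'baacaa' → match
4 → match
5. 'cccaccaabcaa' → match
6 → match
7. 'ccacaaca' → match
8. 'caacbabcaa' → match
9 → match
Total matched: 9

9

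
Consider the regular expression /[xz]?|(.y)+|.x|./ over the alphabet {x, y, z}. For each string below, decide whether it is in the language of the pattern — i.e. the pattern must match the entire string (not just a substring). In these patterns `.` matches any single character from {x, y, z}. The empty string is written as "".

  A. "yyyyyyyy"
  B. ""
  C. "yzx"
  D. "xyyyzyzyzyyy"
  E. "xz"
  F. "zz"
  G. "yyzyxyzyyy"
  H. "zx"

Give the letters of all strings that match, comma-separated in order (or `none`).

A, B, D, G, H

A → match
B → match
C → no match
D → match
E → no match
F → no match
G → match
H → match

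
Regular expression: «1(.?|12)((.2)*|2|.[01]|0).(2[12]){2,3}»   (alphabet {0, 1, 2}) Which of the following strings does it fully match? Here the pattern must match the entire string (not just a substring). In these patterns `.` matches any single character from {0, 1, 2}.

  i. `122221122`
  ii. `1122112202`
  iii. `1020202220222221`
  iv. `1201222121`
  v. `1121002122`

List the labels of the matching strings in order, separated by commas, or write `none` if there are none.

iii, iv, v

i → no match
ii → no match
iii → match
iv → match
v → match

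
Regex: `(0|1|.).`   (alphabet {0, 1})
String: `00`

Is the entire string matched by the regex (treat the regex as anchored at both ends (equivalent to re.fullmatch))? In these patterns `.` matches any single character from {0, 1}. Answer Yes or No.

Yes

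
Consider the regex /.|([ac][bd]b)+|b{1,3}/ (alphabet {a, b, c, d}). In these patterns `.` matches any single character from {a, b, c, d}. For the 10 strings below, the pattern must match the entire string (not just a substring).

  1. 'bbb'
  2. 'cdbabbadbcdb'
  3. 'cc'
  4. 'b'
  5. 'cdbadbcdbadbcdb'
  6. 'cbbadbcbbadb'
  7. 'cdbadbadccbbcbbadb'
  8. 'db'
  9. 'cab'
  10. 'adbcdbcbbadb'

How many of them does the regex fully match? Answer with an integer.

1 → match
2 → match
3 → no match
4 → match
5 → match
6 → match
7 → no match
8 → no match
9 → no match
10 → match
Total matched: 6

6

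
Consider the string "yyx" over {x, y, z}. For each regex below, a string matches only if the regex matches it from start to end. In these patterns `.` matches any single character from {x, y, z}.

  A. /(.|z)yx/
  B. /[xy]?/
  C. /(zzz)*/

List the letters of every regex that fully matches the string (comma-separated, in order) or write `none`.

A

A → match
B → no match
C → no match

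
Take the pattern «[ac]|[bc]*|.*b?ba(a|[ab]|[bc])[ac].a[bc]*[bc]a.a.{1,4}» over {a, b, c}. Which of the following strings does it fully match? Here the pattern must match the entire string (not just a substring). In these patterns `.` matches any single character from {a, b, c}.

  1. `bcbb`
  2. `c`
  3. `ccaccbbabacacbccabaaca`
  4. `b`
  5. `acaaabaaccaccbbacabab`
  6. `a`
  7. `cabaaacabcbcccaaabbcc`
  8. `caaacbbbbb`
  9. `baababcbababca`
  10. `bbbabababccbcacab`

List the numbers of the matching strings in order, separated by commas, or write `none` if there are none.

1 → match
2 → match
3 → match
4 → match
5 → match
6 → match
7 → match
8 → no match
9 → no match
10 → match

1, 2, 3, 4, 5, 6, 7, 10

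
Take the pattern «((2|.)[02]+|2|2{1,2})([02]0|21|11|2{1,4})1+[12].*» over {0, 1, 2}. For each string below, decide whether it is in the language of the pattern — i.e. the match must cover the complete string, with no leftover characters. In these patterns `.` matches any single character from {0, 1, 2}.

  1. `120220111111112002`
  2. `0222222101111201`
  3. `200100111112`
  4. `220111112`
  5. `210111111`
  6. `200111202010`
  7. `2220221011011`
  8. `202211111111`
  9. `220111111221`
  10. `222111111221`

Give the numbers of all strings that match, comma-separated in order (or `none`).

1, 4, 6, 8, 9, 10

1 → match
2 → no match
3. `200100111112` → no match
4. `220111112` → match
5. `210111111` → no match
6. `200111202010` → match
7 → no match
8. `202211111111` → match
9. `220111111221` → match
10. `222111111221` → match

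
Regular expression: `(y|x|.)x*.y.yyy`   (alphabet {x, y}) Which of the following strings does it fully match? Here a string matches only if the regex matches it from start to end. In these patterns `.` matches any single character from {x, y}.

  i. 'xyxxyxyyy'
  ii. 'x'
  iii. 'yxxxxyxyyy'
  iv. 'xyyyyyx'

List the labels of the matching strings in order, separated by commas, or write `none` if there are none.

i → no match
ii → no match — must end with 'yyy'
iii → match
iv → no match — must end with 'yyy'

iii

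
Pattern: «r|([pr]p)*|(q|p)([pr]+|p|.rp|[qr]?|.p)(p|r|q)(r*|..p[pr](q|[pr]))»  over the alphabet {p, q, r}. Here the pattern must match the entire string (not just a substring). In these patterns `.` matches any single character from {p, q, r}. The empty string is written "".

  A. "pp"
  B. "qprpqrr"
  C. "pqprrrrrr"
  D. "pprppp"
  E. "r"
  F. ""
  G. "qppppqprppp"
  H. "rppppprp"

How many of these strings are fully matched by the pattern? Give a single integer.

A → match
B → match
C → match
D → match
E → match
F → match
G → match
H → match
Total matched: 8

8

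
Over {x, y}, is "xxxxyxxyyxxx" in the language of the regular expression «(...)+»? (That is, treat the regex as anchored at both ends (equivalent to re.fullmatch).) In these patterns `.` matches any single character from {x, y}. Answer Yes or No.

Yes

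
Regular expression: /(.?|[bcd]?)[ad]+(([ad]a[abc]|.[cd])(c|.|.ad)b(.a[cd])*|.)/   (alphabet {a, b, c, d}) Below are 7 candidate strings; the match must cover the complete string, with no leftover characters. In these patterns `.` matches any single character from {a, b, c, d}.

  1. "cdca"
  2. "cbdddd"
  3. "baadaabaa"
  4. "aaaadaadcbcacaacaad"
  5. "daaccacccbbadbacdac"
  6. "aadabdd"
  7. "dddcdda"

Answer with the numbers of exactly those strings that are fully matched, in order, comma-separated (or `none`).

1 → no match
2 → no match
3 → no match
4 → match
5 → no match
6 → no match
7 → no match

4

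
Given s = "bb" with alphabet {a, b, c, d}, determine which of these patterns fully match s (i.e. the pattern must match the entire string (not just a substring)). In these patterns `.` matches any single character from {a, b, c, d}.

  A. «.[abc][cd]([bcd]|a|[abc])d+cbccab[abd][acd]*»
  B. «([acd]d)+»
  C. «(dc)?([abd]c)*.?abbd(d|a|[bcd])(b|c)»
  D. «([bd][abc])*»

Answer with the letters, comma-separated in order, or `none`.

D

A → no match
B → no match — must end with "d"
C → no match
D → match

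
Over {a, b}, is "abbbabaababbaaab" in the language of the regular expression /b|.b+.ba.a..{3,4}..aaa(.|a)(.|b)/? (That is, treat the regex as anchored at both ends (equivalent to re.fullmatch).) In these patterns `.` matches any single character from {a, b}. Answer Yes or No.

No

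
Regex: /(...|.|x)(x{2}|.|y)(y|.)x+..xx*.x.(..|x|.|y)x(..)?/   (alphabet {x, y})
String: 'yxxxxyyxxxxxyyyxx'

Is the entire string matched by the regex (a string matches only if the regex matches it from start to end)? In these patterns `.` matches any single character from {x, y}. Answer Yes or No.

No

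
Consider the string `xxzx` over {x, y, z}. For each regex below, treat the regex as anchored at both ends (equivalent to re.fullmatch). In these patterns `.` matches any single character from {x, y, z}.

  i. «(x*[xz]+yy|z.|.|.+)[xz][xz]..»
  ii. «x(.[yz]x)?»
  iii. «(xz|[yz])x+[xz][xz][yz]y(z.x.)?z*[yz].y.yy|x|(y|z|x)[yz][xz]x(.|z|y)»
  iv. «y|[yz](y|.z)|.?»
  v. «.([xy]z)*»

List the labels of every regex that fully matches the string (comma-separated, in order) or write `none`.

i → no match
ii → match
iii → no match
iv → no match
v → no match

ii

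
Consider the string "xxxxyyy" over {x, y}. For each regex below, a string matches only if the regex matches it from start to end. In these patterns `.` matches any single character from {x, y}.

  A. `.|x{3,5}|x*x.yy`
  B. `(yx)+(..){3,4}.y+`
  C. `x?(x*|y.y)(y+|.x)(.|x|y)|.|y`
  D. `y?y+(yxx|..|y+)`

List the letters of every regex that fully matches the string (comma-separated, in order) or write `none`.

A → match
B → no match — must start with "yx"
C → match
D → no match

A, C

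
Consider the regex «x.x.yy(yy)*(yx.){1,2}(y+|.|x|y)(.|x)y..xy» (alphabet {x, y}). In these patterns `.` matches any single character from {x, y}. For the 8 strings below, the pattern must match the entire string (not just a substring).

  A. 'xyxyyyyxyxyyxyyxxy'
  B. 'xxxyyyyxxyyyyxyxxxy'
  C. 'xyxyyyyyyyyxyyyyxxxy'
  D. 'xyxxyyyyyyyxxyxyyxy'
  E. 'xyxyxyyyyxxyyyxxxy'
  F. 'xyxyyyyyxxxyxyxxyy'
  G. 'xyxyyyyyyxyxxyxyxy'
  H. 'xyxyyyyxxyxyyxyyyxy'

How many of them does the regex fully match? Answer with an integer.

4

A → no match
B → match
C → match
D → no match
E → no match
F → no match — must end with 'xy'
G → match
H → match
Total matched: 4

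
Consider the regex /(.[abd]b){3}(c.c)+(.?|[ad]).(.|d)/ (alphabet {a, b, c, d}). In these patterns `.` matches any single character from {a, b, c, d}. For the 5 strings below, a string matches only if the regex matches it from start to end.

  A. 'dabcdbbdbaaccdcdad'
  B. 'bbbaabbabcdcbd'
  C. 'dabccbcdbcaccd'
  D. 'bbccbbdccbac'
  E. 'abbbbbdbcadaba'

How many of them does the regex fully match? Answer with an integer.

1

A → no match
B → match
C → no match
D. 'bbccbbdccbac' → no match
E → no match
Total matched: 1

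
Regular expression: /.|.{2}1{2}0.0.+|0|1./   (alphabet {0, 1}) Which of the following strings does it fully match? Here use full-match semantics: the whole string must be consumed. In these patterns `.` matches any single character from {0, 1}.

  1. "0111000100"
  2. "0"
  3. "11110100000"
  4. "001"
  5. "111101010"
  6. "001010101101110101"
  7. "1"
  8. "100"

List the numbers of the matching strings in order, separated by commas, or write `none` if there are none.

1 → match
2 → match
3 → match
4 → no match
5 → match
6 → no match
7 → match
8 → no match

1, 2, 3, 5, 7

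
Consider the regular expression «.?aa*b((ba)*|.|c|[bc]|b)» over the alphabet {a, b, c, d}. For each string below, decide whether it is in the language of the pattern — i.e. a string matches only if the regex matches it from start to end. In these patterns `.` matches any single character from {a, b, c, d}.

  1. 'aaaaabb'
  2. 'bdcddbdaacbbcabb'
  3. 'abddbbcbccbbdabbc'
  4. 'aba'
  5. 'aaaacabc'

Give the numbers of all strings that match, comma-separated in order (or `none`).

1 → match
2 → no match
3 → no match
4 → match
5 → no match

1, 4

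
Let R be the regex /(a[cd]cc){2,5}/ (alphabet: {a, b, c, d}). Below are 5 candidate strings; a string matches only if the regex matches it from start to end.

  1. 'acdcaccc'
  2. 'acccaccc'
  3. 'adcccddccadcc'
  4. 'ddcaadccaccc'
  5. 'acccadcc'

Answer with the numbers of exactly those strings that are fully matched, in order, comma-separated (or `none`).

1 → no match
2 → match
3 → no match
4 → no match — must start with 'a'
5 → match

2, 5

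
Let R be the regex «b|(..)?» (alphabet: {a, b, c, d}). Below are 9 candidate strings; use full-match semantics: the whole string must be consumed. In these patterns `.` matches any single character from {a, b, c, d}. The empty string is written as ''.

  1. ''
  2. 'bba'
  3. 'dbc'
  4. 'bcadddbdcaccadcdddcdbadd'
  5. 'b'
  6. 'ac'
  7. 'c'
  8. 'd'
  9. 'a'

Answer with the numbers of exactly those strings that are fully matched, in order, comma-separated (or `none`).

1, 5, 6

1 → match
2 → no match
3 → no match
4 → no match
5 → match
6 → match
7 → no match
8 → no match
9 → no match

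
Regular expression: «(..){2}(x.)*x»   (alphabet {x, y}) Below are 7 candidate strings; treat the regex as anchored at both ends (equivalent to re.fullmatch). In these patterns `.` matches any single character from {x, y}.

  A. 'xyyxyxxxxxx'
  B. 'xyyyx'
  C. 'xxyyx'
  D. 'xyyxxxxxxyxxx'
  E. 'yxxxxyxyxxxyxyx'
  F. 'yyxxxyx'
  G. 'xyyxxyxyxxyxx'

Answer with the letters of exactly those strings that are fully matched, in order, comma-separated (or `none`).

A → no match
B → match
C → match
D → match
E → match
F → match
G → no match

B, C, D, E, F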